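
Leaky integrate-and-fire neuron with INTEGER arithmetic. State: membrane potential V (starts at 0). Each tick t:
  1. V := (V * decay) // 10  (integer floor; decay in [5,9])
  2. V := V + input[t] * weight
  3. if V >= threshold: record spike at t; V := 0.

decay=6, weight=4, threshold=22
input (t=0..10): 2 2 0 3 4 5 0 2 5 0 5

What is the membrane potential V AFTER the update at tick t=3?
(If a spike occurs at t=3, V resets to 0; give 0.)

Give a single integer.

Answer: 16

Derivation:
t=0: input=2 -> V=8
t=1: input=2 -> V=12
t=2: input=0 -> V=7
t=3: input=3 -> V=16
t=4: input=4 -> V=0 FIRE
t=5: input=5 -> V=20
t=6: input=0 -> V=12
t=7: input=2 -> V=15
t=8: input=5 -> V=0 FIRE
t=9: input=0 -> V=0
t=10: input=5 -> V=20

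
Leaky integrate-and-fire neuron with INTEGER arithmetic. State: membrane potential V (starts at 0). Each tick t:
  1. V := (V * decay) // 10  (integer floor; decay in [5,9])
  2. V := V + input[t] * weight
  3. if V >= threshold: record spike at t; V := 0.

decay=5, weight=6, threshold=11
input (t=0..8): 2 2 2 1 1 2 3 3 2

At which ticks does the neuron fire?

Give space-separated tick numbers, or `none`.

Answer: 0 1 2 5 6 7 8

Derivation:
t=0: input=2 -> V=0 FIRE
t=1: input=2 -> V=0 FIRE
t=2: input=2 -> V=0 FIRE
t=3: input=1 -> V=6
t=4: input=1 -> V=9
t=5: input=2 -> V=0 FIRE
t=6: input=3 -> V=0 FIRE
t=7: input=3 -> V=0 FIRE
t=8: input=2 -> V=0 FIRE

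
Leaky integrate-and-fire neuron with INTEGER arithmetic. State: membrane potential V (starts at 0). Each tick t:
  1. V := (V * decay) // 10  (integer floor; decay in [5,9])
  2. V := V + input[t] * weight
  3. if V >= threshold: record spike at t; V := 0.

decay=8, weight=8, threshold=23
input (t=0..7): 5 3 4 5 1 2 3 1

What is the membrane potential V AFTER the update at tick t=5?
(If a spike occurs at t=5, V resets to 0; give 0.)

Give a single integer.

Answer: 22

Derivation:
t=0: input=5 -> V=0 FIRE
t=1: input=3 -> V=0 FIRE
t=2: input=4 -> V=0 FIRE
t=3: input=5 -> V=0 FIRE
t=4: input=1 -> V=8
t=5: input=2 -> V=22
t=6: input=3 -> V=0 FIRE
t=7: input=1 -> V=8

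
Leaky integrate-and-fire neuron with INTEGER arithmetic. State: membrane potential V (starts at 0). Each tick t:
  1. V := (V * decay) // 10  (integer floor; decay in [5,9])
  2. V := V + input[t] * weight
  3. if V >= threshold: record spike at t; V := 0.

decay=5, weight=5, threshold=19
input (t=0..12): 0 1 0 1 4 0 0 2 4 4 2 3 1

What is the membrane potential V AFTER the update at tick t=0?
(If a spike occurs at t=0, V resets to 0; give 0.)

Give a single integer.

Answer: 0

Derivation:
t=0: input=0 -> V=0
t=1: input=1 -> V=5
t=2: input=0 -> V=2
t=3: input=1 -> V=6
t=4: input=4 -> V=0 FIRE
t=5: input=0 -> V=0
t=6: input=0 -> V=0
t=7: input=2 -> V=10
t=8: input=4 -> V=0 FIRE
t=9: input=4 -> V=0 FIRE
t=10: input=2 -> V=10
t=11: input=3 -> V=0 FIRE
t=12: input=1 -> V=5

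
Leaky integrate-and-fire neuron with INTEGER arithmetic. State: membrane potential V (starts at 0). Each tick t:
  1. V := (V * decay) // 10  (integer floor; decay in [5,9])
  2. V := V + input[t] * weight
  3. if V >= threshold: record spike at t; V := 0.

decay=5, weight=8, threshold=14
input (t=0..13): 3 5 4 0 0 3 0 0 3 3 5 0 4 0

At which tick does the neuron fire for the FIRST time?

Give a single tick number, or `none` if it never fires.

t=0: input=3 -> V=0 FIRE
t=1: input=5 -> V=0 FIRE
t=2: input=4 -> V=0 FIRE
t=3: input=0 -> V=0
t=4: input=0 -> V=0
t=5: input=3 -> V=0 FIRE
t=6: input=0 -> V=0
t=7: input=0 -> V=0
t=8: input=3 -> V=0 FIRE
t=9: input=3 -> V=0 FIRE
t=10: input=5 -> V=0 FIRE
t=11: input=0 -> V=0
t=12: input=4 -> V=0 FIRE
t=13: input=0 -> V=0

Answer: 0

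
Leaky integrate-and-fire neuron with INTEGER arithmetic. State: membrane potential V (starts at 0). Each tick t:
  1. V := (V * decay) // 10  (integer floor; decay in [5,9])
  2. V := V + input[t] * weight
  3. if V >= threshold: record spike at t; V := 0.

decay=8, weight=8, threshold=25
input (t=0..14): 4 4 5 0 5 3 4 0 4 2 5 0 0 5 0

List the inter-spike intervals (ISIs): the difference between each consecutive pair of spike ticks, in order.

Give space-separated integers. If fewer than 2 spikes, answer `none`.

t=0: input=4 -> V=0 FIRE
t=1: input=4 -> V=0 FIRE
t=2: input=5 -> V=0 FIRE
t=3: input=0 -> V=0
t=4: input=5 -> V=0 FIRE
t=5: input=3 -> V=24
t=6: input=4 -> V=0 FIRE
t=7: input=0 -> V=0
t=8: input=4 -> V=0 FIRE
t=9: input=2 -> V=16
t=10: input=5 -> V=0 FIRE
t=11: input=0 -> V=0
t=12: input=0 -> V=0
t=13: input=5 -> V=0 FIRE
t=14: input=0 -> V=0

Answer: 1 1 2 2 2 2 3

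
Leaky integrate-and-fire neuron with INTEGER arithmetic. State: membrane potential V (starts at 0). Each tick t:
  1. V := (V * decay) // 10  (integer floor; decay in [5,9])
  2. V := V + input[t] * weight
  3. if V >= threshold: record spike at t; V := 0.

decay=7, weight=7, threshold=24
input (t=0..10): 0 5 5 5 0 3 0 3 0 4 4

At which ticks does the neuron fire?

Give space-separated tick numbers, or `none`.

t=0: input=0 -> V=0
t=1: input=5 -> V=0 FIRE
t=2: input=5 -> V=0 FIRE
t=3: input=5 -> V=0 FIRE
t=4: input=0 -> V=0
t=5: input=3 -> V=21
t=6: input=0 -> V=14
t=7: input=3 -> V=0 FIRE
t=8: input=0 -> V=0
t=9: input=4 -> V=0 FIRE
t=10: input=4 -> V=0 FIRE

Answer: 1 2 3 7 9 10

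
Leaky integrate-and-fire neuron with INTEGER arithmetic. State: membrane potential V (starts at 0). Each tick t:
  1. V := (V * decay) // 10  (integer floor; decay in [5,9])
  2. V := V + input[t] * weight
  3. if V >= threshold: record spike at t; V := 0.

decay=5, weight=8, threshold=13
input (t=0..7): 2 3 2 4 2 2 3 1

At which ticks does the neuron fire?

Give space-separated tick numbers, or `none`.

Answer: 0 1 2 3 4 5 6

Derivation:
t=0: input=2 -> V=0 FIRE
t=1: input=3 -> V=0 FIRE
t=2: input=2 -> V=0 FIRE
t=3: input=4 -> V=0 FIRE
t=4: input=2 -> V=0 FIRE
t=5: input=2 -> V=0 FIRE
t=6: input=3 -> V=0 FIRE
t=7: input=1 -> V=8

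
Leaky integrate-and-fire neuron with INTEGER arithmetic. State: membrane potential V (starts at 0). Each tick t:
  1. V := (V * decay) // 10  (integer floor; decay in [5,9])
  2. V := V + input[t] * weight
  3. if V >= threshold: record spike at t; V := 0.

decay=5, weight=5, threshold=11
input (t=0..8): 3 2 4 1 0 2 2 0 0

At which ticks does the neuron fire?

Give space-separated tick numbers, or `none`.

Answer: 0 2 5

Derivation:
t=0: input=3 -> V=0 FIRE
t=1: input=2 -> V=10
t=2: input=4 -> V=0 FIRE
t=3: input=1 -> V=5
t=4: input=0 -> V=2
t=5: input=2 -> V=0 FIRE
t=6: input=2 -> V=10
t=7: input=0 -> V=5
t=8: input=0 -> V=2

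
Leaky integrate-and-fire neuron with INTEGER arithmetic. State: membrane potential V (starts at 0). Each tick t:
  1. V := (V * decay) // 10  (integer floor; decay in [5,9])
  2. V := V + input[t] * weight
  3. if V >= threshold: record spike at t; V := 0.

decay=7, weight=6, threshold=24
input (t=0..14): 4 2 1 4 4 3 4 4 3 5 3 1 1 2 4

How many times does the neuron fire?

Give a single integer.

Answer: 8

Derivation:
t=0: input=4 -> V=0 FIRE
t=1: input=2 -> V=12
t=2: input=1 -> V=14
t=3: input=4 -> V=0 FIRE
t=4: input=4 -> V=0 FIRE
t=5: input=3 -> V=18
t=6: input=4 -> V=0 FIRE
t=7: input=4 -> V=0 FIRE
t=8: input=3 -> V=18
t=9: input=5 -> V=0 FIRE
t=10: input=3 -> V=18
t=11: input=1 -> V=18
t=12: input=1 -> V=18
t=13: input=2 -> V=0 FIRE
t=14: input=4 -> V=0 FIRE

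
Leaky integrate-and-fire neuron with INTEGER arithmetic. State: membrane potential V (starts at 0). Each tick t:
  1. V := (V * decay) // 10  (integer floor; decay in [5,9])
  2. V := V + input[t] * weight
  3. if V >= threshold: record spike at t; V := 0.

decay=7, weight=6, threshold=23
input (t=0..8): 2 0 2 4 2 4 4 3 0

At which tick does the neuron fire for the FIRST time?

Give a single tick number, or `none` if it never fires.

t=0: input=2 -> V=12
t=1: input=0 -> V=8
t=2: input=2 -> V=17
t=3: input=4 -> V=0 FIRE
t=4: input=2 -> V=12
t=5: input=4 -> V=0 FIRE
t=6: input=4 -> V=0 FIRE
t=7: input=3 -> V=18
t=8: input=0 -> V=12

Answer: 3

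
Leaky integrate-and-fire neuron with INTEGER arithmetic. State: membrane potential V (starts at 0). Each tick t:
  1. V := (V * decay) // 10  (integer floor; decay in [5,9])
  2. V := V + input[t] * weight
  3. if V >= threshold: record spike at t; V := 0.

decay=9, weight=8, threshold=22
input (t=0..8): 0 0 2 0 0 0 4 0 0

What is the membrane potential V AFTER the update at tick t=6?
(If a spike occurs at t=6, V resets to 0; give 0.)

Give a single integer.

t=0: input=0 -> V=0
t=1: input=0 -> V=0
t=2: input=2 -> V=16
t=3: input=0 -> V=14
t=4: input=0 -> V=12
t=5: input=0 -> V=10
t=6: input=4 -> V=0 FIRE
t=7: input=0 -> V=0
t=8: input=0 -> V=0

Answer: 0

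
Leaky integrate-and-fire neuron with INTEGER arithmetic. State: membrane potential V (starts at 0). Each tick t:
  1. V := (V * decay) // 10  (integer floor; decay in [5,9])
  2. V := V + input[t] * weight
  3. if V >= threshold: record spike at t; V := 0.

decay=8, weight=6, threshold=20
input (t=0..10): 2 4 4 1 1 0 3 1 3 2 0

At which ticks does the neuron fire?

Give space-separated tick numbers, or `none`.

t=0: input=2 -> V=12
t=1: input=4 -> V=0 FIRE
t=2: input=4 -> V=0 FIRE
t=3: input=1 -> V=6
t=4: input=1 -> V=10
t=5: input=0 -> V=8
t=6: input=3 -> V=0 FIRE
t=7: input=1 -> V=6
t=8: input=3 -> V=0 FIRE
t=9: input=2 -> V=12
t=10: input=0 -> V=9

Answer: 1 2 6 8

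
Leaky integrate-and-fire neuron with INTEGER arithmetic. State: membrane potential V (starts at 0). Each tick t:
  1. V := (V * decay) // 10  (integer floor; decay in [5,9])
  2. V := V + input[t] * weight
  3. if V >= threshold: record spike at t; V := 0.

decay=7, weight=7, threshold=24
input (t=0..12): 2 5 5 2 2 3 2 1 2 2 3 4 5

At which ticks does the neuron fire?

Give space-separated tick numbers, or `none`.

Answer: 1 2 5 8 10 11 12

Derivation:
t=0: input=2 -> V=14
t=1: input=5 -> V=0 FIRE
t=2: input=5 -> V=0 FIRE
t=3: input=2 -> V=14
t=4: input=2 -> V=23
t=5: input=3 -> V=0 FIRE
t=6: input=2 -> V=14
t=7: input=1 -> V=16
t=8: input=2 -> V=0 FIRE
t=9: input=2 -> V=14
t=10: input=3 -> V=0 FIRE
t=11: input=4 -> V=0 FIRE
t=12: input=5 -> V=0 FIRE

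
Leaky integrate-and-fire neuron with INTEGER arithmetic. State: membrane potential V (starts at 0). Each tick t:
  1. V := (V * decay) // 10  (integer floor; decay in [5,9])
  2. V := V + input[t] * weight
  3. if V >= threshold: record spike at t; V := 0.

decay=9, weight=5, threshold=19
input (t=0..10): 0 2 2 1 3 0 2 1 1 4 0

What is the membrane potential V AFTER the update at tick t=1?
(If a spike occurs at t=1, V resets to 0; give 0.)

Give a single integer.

t=0: input=0 -> V=0
t=1: input=2 -> V=10
t=2: input=2 -> V=0 FIRE
t=3: input=1 -> V=5
t=4: input=3 -> V=0 FIRE
t=5: input=0 -> V=0
t=6: input=2 -> V=10
t=7: input=1 -> V=14
t=8: input=1 -> V=17
t=9: input=4 -> V=0 FIRE
t=10: input=0 -> V=0

Answer: 10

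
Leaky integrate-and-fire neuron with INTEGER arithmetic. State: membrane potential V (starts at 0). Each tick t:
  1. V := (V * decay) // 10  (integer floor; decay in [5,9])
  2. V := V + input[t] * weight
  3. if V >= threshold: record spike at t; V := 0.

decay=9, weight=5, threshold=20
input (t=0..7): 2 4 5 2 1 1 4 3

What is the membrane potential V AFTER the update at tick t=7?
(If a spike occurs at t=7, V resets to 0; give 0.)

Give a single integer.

Answer: 15

Derivation:
t=0: input=2 -> V=10
t=1: input=4 -> V=0 FIRE
t=2: input=5 -> V=0 FIRE
t=3: input=2 -> V=10
t=4: input=1 -> V=14
t=5: input=1 -> V=17
t=6: input=4 -> V=0 FIRE
t=7: input=3 -> V=15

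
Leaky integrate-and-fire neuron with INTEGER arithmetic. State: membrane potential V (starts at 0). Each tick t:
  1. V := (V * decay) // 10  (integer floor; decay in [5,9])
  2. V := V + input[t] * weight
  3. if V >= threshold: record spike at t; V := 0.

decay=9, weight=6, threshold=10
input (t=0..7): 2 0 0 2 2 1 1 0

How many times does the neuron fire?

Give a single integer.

Answer: 4

Derivation:
t=0: input=2 -> V=0 FIRE
t=1: input=0 -> V=0
t=2: input=0 -> V=0
t=3: input=2 -> V=0 FIRE
t=4: input=2 -> V=0 FIRE
t=5: input=1 -> V=6
t=6: input=1 -> V=0 FIRE
t=7: input=0 -> V=0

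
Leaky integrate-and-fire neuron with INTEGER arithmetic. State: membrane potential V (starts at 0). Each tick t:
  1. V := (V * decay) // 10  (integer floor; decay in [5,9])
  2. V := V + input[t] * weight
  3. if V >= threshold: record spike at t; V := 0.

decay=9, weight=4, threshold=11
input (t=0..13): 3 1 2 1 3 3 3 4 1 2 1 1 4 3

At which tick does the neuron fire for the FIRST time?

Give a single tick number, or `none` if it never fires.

Answer: 0

Derivation:
t=0: input=3 -> V=0 FIRE
t=1: input=1 -> V=4
t=2: input=2 -> V=0 FIRE
t=3: input=1 -> V=4
t=4: input=3 -> V=0 FIRE
t=5: input=3 -> V=0 FIRE
t=6: input=3 -> V=0 FIRE
t=7: input=4 -> V=0 FIRE
t=8: input=1 -> V=4
t=9: input=2 -> V=0 FIRE
t=10: input=1 -> V=4
t=11: input=1 -> V=7
t=12: input=4 -> V=0 FIRE
t=13: input=3 -> V=0 FIRE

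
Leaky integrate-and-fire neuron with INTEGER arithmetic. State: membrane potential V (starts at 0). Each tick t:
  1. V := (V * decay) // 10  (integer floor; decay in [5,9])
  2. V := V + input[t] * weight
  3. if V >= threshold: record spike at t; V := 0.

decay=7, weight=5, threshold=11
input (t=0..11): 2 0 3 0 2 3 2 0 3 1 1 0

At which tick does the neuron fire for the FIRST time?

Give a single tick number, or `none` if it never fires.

t=0: input=2 -> V=10
t=1: input=0 -> V=7
t=2: input=3 -> V=0 FIRE
t=3: input=0 -> V=0
t=4: input=2 -> V=10
t=5: input=3 -> V=0 FIRE
t=6: input=2 -> V=10
t=7: input=0 -> V=7
t=8: input=3 -> V=0 FIRE
t=9: input=1 -> V=5
t=10: input=1 -> V=8
t=11: input=0 -> V=5

Answer: 2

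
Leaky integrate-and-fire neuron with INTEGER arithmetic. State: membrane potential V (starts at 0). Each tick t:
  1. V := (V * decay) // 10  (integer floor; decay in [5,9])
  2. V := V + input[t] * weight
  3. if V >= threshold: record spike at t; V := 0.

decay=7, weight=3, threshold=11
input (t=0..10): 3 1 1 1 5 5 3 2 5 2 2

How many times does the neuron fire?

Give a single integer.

t=0: input=3 -> V=9
t=1: input=1 -> V=9
t=2: input=1 -> V=9
t=3: input=1 -> V=9
t=4: input=5 -> V=0 FIRE
t=5: input=5 -> V=0 FIRE
t=6: input=3 -> V=9
t=7: input=2 -> V=0 FIRE
t=8: input=5 -> V=0 FIRE
t=9: input=2 -> V=6
t=10: input=2 -> V=10

Answer: 4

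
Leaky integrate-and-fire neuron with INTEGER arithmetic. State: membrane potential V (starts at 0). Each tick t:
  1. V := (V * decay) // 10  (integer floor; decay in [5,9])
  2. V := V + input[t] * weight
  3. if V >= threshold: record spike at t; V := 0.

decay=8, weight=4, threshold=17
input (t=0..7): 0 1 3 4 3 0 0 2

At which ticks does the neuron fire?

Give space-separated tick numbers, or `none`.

t=0: input=0 -> V=0
t=1: input=1 -> V=4
t=2: input=3 -> V=15
t=3: input=4 -> V=0 FIRE
t=4: input=3 -> V=12
t=5: input=0 -> V=9
t=6: input=0 -> V=7
t=7: input=2 -> V=13

Answer: 3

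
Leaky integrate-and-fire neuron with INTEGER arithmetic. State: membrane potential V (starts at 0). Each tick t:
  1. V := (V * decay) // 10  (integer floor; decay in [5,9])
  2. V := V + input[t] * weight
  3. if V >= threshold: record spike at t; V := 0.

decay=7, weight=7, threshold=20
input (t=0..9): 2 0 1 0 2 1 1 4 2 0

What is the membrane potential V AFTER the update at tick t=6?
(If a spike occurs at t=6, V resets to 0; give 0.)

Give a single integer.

Answer: 11

Derivation:
t=0: input=2 -> V=14
t=1: input=0 -> V=9
t=2: input=1 -> V=13
t=3: input=0 -> V=9
t=4: input=2 -> V=0 FIRE
t=5: input=1 -> V=7
t=6: input=1 -> V=11
t=7: input=4 -> V=0 FIRE
t=8: input=2 -> V=14
t=9: input=0 -> V=9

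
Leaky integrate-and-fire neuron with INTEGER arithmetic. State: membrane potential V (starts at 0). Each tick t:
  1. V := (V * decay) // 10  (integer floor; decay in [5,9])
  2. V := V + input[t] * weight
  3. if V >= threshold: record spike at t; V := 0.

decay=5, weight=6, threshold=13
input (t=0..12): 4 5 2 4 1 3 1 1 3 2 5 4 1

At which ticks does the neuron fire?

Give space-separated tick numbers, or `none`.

t=0: input=4 -> V=0 FIRE
t=1: input=5 -> V=0 FIRE
t=2: input=2 -> V=12
t=3: input=4 -> V=0 FIRE
t=4: input=1 -> V=6
t=5: input=3 -> V=0 FIRE
t=6: input=1 -> V=6
t=7: input=1 -> V=9
t=8: input=3 -> V=0 FIRE
t=9: input=2 -> V=12
t=10: input=5 -> V=0 FIRE
t=11: input=4 -> V=0 FIRE
t=12: input=1 -> V=6

Answer: 0 1 3 5 8 10 11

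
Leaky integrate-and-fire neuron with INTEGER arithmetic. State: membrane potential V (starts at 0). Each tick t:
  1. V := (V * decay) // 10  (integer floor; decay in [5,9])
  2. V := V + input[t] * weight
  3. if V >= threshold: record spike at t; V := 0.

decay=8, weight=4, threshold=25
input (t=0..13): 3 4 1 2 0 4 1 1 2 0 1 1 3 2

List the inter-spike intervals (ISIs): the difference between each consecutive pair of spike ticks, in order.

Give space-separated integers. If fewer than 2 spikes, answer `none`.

Answer: 11

Derivation:
t=0: input=3 -> V=12
t=1: input=4 -> V=0 FIRE
t=2: input=1 -> V=4
t=3: input=2 -> V=11
t=4: input=0 -> V=8
t=5: input=4 -> V=22
t=6: input=1 -> V=21
t=7: input=1 -> V=20
t=8: input=2 -> V=24
t=9: input=0 -> V=19
t=10: input=1 -> V=19
t=11: input=1 -> V=19
t=12: input=3 -> V=0 FIRE
t=13: input=2 -> V=8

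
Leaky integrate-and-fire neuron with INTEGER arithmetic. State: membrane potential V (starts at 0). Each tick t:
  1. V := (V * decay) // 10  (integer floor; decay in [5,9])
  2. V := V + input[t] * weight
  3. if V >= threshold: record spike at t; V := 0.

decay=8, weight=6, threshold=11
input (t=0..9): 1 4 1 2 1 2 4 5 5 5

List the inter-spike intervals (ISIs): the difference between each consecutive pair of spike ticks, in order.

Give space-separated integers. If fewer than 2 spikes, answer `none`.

t=0: input=1 -> V=6
t=1: input=4 -> V=0 FIRE
t=2: input=1 -> V=6
t=3: input=2 -> V=0 FIRE
t=4: input=1 -> V=6
t=5: input=2 -> V=0 FIRE
t=6: input=4 -> V=0 FIRE
t=7: input=5 -> V=0 FIRE
t=8: input=5 -> V=0 FIRE
t=9: input=5 -> V=0 FIRE

Answer: 2 2 1 1 1 1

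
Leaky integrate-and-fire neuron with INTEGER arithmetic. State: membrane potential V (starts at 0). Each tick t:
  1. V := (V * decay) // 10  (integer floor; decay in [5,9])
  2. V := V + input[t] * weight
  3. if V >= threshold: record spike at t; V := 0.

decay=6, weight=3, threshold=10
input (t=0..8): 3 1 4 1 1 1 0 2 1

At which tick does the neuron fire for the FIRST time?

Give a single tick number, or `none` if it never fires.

Answer: 2

Derivation:
t=0: input=3 -> V=9
t=1: input=1 -> V=8
t=2: input=4 -> V=0 FIRE
t=3: input=1 -> V=3
t=4: input=1 -> V=4
t=5: input=1 -> V=5
t=6: input=0 -> V=3
t=7: input=2 -> V=7
t=8: input=1 -> V=7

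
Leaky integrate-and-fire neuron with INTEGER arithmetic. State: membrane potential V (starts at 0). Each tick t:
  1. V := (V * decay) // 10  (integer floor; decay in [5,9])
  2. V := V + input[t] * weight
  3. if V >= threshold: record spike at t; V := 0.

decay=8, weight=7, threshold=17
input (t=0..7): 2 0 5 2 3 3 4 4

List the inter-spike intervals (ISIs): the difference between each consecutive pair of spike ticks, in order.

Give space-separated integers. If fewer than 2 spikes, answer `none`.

t=0: input=2 -> V=14
t=1: input=0 -> V=11
t=2: input=5 -> V=0 FIRE
t=3: input=2 -> V=14
t=4: input=3 -> V=0 FIRE
t=5: input=3 -> V=0 FIRE
t=6: input=4 -> V=0 FIRE
t=7: input=4 -> V=0 FIRE

Answer: 2 1 1 1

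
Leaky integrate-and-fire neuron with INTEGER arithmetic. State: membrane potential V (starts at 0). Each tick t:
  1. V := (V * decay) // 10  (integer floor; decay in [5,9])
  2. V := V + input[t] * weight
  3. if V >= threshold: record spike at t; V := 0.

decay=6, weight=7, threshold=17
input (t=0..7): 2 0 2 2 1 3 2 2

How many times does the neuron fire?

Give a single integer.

Answer: 3

Derivation:
t=0: input=2 -> V=14
t=1: input=0 -> V=8
t=2: input=2 -> V=0 FIRE
t=3: input=2 -> V=14
t=4: input=1 -> V=15
t=5: input=3 -> V=0 FIRE
t=6: input=2 -> V=14
t=7: input=2 -> V=0 FIRE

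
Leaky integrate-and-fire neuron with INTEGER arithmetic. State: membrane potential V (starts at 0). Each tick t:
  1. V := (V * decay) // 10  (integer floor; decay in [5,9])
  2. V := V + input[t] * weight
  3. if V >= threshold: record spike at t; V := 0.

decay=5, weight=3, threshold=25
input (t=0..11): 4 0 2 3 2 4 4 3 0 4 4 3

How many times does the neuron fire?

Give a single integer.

t=0: input=4 -> V=12
t=1: input=0 -> V=6
t=2: input=2 -> V=9
t=3: input=3 -> V=13
t=4: input=2 -> V=12
t=5: input=4 -> V=18
t=6: input=4 -> V=21
t=7: input=3 -> V=19
t=8: input=0 -> V=9
t=9: input=4 -> V=16
t=10: input=4 -> V=20
t=11: input=3 -> V=19

Answer: 0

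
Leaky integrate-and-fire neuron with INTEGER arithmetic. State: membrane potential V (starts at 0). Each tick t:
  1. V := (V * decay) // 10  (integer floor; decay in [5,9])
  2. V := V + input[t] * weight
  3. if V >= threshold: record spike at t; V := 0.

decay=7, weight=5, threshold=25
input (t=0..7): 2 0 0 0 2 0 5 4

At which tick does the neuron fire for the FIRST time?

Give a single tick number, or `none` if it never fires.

Answer: 6

Derivation:
t=0: input=2 -> V=10
t=1: input=0 -> V=7
t=2: input=0 -> V=4
t=3: input=0 -> V=2
t=4: input=2 -> V=11
t=5: input=0 -> V=7
t=6: input=5 -> V=0 FIRE
t=7: input=4 -> V=20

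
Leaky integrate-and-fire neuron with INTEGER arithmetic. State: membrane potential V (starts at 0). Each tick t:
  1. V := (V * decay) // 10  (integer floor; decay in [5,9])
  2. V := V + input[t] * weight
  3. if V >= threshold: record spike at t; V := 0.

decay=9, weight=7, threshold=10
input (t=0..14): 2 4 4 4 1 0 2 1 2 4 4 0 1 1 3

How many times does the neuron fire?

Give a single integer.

Answer: 10

Derivation:
t=0: input=2 -> V=0 FIRE
t=1: input=4 -> V=0 FIRE
t=2: input=4 -> V=0 FIRE
t=3: input=4 -> V=0 FIRE
t=4: input=1 -> V=7
t=5: input=0 -> V=6
t=6: input=2 -> V=0 FIRE
t=7: input=1 -> V=7
t=8: input=2 -> V=0 FIRE
t=9: input=4 -> V=0 FIRE
t=10: input=4 -> V=0 FIRE
t=11: input=0 -> V=0
t=12: input=1 -> V=7
t=13: input=1 -> V=0 FIRE
t=14: input=3 -> V=0 FIRE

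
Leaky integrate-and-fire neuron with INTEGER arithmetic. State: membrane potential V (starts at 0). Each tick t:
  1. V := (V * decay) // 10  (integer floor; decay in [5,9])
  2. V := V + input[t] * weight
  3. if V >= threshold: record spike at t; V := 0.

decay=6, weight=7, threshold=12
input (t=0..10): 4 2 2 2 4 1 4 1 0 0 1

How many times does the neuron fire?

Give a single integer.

Answer: 6

Derivation:
t=0: input=4 -> V=0 FIRE
t=1: input=2 -> V=0 FIRE
t=2: input=2 -> V=0 FIRE
t=3: input=2 -> V=0 FIRE
t=4: input=4 -> V=0 FIRE
t=5: input=1 -> V=7
t=6: input=4 -> V=0 FIRE
t=7: input=1 -> V=7
t=8: input=0 -> V=4
t=9: input=0 -> V=2
t=10: input=1 -> V=8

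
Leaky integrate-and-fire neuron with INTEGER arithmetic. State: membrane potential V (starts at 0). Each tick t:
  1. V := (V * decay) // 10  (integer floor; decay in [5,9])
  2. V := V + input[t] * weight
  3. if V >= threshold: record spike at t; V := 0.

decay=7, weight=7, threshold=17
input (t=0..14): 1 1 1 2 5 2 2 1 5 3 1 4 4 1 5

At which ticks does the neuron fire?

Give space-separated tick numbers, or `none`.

t=0: input=1 -> V=7
t=1: input=1 -> V=11
t=2: input=1 -> V=14
t=3: input=2 -> V=0 FIRE
t=4: input=5 -> V=0 FIRE
t=5: input=2 -> V=14
t=6: input=2 -> V=0 FIRE
t=7: input=1 -> V=7
t=8: input=5 -> V=0 FIRE
t=9: input=3 -> V=0 FIRE
t=10: input=1 -> V=7
t=11: input=4 -> V=0 FIRE
t=12: input=4 -> V=0 FIRE
t=13: input=1 -> V=7
t=14: input=5 -> V=0 FIRE

Answer: 3 4 6 8 9 11 12 14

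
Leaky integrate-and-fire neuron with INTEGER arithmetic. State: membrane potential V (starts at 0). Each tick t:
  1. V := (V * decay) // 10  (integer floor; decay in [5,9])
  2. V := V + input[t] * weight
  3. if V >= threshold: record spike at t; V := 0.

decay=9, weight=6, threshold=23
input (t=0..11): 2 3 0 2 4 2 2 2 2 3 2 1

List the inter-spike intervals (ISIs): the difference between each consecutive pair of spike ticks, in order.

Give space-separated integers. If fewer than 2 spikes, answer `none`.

Answer: 3 3 2

Derivation:
t=0: input=2 -> V=12
t=1: input=3 -> V=0 FIRE
t=2: input=0 -> V=0
t=3: input=2 -> V=12
t=4: input=4 -> V=0 FIRE
t=5: input=2 -> V=12
t=6: input=2 -> V=22
t=7: input=2 -> V=0 FIRE
t=8: input=2 -> V=12
t=9: input=3 -> V=0 FIRE
t=10: input=2 -> V=12
t=11: input=1 -> V=16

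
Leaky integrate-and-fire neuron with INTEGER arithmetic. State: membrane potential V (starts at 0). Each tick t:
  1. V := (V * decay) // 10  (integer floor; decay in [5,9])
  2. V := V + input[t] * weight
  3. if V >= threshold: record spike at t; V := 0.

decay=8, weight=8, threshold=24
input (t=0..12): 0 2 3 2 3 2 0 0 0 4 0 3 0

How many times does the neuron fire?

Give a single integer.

Answer: 4

Derivation:
t=0: input=0 -> V=0
t=1: input=2 -> V=16
t=2: input=3 -> V=0 FIRE
t=3: input=2 -> V=16
t=4: input=3 -> V=0 FIRE
t=5: input=2 -> V=16
t=6: input=0 -> V=12
t=7: input=0 -> V=9
t=8: input=0 -> V=7
t=9: input=4 -> V=0 FIRE
t=10: input=0 -> V=0
t=11: input=3 -> V=0 FIRE
t=12: input=0 -> V=0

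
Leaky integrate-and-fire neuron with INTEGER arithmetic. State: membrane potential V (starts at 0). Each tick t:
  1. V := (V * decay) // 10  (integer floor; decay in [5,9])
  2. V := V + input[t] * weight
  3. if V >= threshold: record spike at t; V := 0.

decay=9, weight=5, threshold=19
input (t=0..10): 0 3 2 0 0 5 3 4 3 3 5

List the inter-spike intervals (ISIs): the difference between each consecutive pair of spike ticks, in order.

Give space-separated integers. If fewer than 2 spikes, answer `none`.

Answer: 3 2 2 1

Derivation:
t=0: input=0 -> V=0
t=1: input=3 -> V=15
t=2: input=2 -> V=0 FIRE
t=3: input=0 -> V=0
t=4: input=0 -> V=0
t=5: input=5 -> V=0 FIRE
t=6: input=3 -> V=15
t=7: input=4 -> V=0 FIRE
t=8: input=3 -> V=15
t=9: input=3 -> V=0 FIRE
t=10: input=5 -> V=0 FIRE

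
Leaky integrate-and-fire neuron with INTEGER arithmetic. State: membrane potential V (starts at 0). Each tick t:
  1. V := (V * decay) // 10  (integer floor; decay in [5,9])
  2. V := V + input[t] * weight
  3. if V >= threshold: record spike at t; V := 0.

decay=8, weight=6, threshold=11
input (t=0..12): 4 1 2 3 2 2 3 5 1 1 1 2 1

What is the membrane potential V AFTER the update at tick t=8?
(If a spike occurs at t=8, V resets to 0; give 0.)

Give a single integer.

t=0: input=4 -> V=0 FIRE
t=1: input=1 -> V=6
t=2: input=2 -> V=0 FIRE
t=3: input=3 -> V=0 FIRE
t=4: input=2 -> V=0 FIRE
t=5: input=2 -> V=0 FIRE
t=6: input=3 -> V=0 FIRE
t=7: input=5 -> V=0 FIRE
t=8: input=1 -> V=6
t=9: input=1 -> V=10
t=10: input=1 -> V=0 FIRE
t=11: input=2 -> V=0 FIRE
t=12: input=1 -> V=6

Answer: 6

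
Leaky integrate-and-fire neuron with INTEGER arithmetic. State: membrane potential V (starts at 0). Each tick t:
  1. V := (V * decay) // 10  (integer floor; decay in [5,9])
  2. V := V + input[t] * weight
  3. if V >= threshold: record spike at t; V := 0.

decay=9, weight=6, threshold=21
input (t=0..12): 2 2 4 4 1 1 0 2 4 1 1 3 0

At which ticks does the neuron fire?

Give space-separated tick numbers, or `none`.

t=0: input=2 -> V=12
t=1: input=2 -> V=0 FIRE
t=2: input=4 -> V=0 FIRE
t=3: input=4 -> V=0 FIRE
t=4: input=1 -> V=6
t=5: input=1 -> V=11
t=6: input=0 -> V=9
t=7: input=2 -> V=20
t=8: input=4 -> V=0 FIRE
t=9: input=1 -> V=6
t=10: input=1 -> V=11
t=11: input=3 -> V=0 FIRE
t=12: input=0 -> V=0

Answer: 1 2 3 8 11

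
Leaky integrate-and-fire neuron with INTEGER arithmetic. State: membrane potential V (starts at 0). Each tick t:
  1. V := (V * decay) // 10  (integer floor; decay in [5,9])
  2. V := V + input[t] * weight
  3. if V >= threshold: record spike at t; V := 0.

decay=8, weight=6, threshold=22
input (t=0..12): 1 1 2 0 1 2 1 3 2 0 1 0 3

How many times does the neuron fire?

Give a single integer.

t=0: input=1 -> V=6
t=1: input=1 -> V=10
t=2: input=2 -> V=20
t=3: input=0 -> V=16
t=4: input=1 -> V=18
t=5: input=2 -> V=0 FIRE
t=6: input=1 -> V=6
t=7: input=3 -> V=0 FIRE
t=8: input=2 -> V=12
t=9: input=0 -> V=9
t=10: input=1 -> V=13
t=11: input=0 -> V=10
t=12: input=3 -> V=0 FIRE

Answer: 3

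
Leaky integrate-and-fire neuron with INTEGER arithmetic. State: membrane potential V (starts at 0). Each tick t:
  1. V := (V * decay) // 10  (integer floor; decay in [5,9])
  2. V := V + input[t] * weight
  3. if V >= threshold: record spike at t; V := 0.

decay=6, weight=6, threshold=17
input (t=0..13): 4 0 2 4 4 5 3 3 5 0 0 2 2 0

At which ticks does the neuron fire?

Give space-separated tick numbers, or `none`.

t=0: input=4 -> V=0 FIRE
t=1: input=0 -> V=0
t=2: input=2 -> V=12
t=3: input=4 -> V=0 FIRE
t=4: input=4 -> V=0 FIRE
t=5: input=5 -> V=0 FIRE
t=6: input=3 -> V=0 FIRE
t=7: input=3 -> V=0 FIRE
t=8: input=5 -> V=0 FIRE
t=9: input=0 -> V=0
t=10: input=0 -> V=0
t=11: input=2 -> V=12
t=12: input=2 -> V=0 FIRE
t=13: input=0 -> V=0

Answer: 0 3 4 5 6 7 8 12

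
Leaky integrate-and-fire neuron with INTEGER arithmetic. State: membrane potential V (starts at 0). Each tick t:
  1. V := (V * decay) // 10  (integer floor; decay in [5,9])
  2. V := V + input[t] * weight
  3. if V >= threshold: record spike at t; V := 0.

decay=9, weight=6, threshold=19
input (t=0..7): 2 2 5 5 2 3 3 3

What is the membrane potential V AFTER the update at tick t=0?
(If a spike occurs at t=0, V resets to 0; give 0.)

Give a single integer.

Answer: 12

Derivation:
t=0: input=2 -> V=12
t=1: input=2 -> V=0 FIRE
t=2: input=5 -> V=0 FIRE
t=3: input=5 -> V=0 FIRE
t=4: input=2 -> V=12
t=5: input=3 -> V=0 FIRE
t=6: input=3 -> V=18
t=7: input=3 -> V=0 FIRE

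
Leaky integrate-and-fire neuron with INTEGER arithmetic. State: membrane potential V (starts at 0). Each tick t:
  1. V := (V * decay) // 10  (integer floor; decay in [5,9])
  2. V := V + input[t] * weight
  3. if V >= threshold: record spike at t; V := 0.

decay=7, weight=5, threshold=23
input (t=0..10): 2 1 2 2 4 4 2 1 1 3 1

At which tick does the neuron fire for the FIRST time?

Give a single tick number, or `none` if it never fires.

Answer: 4

Derivation:
t=0: input=2 -> V=10
t=1: input=1 -> V=12
t=2: input=2 -> V=18
t=3: input=2 -> V=22
t=4: input=4 -> V=0 FIRE
t=5: input=4 -> V=20
t=6: input=2 -> V=0 FIRE
t=7: input=1 -> V=5
t=8: input=1 -> V=8
t=9: input=3 -> V=20
t=10: input=1 -> V=19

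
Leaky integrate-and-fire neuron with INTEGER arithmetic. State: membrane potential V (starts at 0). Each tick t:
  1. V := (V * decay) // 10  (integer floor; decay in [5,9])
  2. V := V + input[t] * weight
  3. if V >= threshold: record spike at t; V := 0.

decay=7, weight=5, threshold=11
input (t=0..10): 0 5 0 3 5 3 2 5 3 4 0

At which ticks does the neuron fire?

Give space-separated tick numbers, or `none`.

Answer: 1 3 4 5 7 8 9

Derivation:
t=0: input=0 -> V=0
t=1: input=5 -> V=0 FIRE
t=2: input=0 -> V=0
t=3: input=3 -> V=0 FIRE
t=4: input=5 -> V=0 FIRE
t=5: input=3 -> V=0 FIRE
t=6: input=2 -> V=10
t=7: input=5 -> V=0 FIRE
t=8: input=3 -> V=0 FIRE
t=9: input=4 -> V=0 FIRE
t=10: input=0 -> V=0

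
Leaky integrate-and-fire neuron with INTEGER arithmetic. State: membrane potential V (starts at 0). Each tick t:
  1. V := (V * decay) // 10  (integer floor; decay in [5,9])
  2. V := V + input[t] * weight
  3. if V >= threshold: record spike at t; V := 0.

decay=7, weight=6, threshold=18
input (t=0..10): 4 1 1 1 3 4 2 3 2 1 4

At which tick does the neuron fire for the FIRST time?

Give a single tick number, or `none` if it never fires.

t=0: input=4 -> V=0 FIRE
t=1: input=1 -> V=6
t=2: input=1 -> V=10
t=3: input=1 -> V=13
t=4: input=3 -> V=0 FIRE
t=5: input=4 -> V=0 FIRE
t=6: input=2 -> V=12
t=7: input=3 -> V=0 FIRE
t=8: input=2 -> V=12
t=9: input=1 -> V=14
t=10: input=4 -> V=0 FIRE

Answer: 0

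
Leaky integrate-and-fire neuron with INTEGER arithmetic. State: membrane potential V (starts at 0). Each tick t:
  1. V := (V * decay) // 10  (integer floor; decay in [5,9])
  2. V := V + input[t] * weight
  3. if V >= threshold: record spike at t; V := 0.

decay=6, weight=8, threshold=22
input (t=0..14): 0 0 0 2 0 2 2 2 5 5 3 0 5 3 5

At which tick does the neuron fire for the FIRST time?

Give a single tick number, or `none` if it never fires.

t=0: input=0 -> V=0
t=1: input=0 -> V=0
t=2: input=0 -> V=0
t=3: input=2 -> V=16
t=4: input=0 -> V=9
t=5: input=2 -> V=21
t=6: input=2 -> V=0 FIRE
t=7: input=2 -> V=16
t=8: input=5 -> V=0 FIRE
t=9: input=5 -> V=0 FIRE
t=10: input=3 -> V=0 FIRE
t=11: input=0 -> V=0
t=12: input=5 -> V=0 FIRE
t=13: input=3 -> V=0 FIRE
t=14: input=5 -> V=0 FIRE

Answer: 6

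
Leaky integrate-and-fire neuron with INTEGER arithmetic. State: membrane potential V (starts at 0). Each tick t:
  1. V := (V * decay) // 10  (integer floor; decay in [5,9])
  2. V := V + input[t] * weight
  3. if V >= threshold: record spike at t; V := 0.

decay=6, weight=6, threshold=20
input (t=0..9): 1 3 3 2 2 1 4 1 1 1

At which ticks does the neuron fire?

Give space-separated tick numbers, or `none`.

Answer: 1 3 6

Derivation:
t=0: input=1 -> V=6
t=1: input=3 -> V=0 FIRE
t=2: input=3 -> V=18
t=3: input=2 -> V=0 FIRE
t=4: input=2 -> V=12
t=5: input=1 -> V=13
t=6: input=4 -> V=0 FIRE
t=7: input=1 -> V=6
t=8: input=1 -> V=9
t=9: input=1 -> V=11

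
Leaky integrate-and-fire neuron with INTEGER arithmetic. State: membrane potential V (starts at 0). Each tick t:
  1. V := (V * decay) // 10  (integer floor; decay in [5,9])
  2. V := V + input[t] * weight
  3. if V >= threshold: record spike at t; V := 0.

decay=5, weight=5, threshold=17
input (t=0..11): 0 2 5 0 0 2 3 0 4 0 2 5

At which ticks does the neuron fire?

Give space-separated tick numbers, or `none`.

t=0: input=0 -> V=0
t=1: input=2 -> V=10
t=2: input=5 -> V=0 FIRE
t=3: input=0 -> V=0
t=4: input=0 -> V=0
t=5: input=2 -> V=10
t=6: input=3 -> V=0 FIRE
t=7: input=0 -> V=0
t=8: input=4 -> V=0 FIRE
t=9: input=0 -> V=0
t=10: input=2 -> V=10
t=11: input=5 -> V=0 FIRE

Answer: 2 6 8 11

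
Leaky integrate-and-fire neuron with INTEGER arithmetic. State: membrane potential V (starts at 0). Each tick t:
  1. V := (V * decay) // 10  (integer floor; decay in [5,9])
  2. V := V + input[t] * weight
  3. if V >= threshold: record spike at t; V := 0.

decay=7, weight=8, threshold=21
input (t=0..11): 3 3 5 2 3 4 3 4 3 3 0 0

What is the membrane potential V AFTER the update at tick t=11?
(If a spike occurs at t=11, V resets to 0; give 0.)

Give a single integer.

t=0: input=3 -> V=0 FIRE
t=1: input=3 -> V=0 FIRE
t=2: input=5 -> V=0 FIRE
t=3: input=2 -> V=16
t=4: input=3 -> V=0 FIRE
t=5: input=4 -> V=0 FIRE
t=6: input=3 -> V=0 FIRE
t=7: input=4 -> V=0 FIRE
t=8: input=3 -> V=0 FIRE
t=9: input=3 -> V=0 FIRE
t=10: input=0 -> V=0
t=11: input=0 -> V=0

Answer: 0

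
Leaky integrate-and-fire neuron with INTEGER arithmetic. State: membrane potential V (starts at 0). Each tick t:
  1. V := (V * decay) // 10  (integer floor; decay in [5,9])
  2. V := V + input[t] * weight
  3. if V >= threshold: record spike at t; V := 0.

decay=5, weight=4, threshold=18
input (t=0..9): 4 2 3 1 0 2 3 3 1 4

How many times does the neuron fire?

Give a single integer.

Answer: 3

Derivation:
t=0: input=4 -> V=16
t=1: input=2 -> V=16
t=2: input=3 -> V=0 FIRE
t=3: input=1 -> V=4
t=4: input=0 -> V=2
t=5: input=2 -> V=9
t=6: input=3 -> V=16
t=7: input=3 -> V=0 FIRE
t=8: input=1 -> V=4
t=9: input=4 -> V=0 FIRE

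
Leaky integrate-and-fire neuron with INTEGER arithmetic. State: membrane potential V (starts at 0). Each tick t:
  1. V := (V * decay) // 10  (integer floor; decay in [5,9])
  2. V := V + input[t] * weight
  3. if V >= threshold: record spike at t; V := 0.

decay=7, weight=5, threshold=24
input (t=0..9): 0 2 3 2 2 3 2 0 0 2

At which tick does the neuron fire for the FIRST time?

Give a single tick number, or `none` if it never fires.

Answer: 3

Derivation:
t=0: input=0 -> V=0
t=1: input=2 -> V=10
t=2: input=3 -> V=22
t=3: input=2 -> V=0 FIRE
t=4: input=2 -> V=10
t=5: input=3 -> V=22
t=6: input=2 -> V=0 FIRE
t=7: input=0 -> V=0
t=8: input=0 -> V=0
t=9: input=2 -> V=10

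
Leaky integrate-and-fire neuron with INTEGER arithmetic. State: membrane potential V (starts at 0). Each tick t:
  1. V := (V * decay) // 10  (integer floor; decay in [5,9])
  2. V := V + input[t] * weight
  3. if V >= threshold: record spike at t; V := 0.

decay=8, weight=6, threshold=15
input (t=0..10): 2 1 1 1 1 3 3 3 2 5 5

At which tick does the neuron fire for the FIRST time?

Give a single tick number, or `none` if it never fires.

Answer: 1

Derivation:
t=0: input=2 -> V=12
t=1: input=1 -> V=0 FIRE
t=2: input=1 -> V=6
t=3: input=1 -> V=10
t=4: input=1 -> V=14
t=5: input=3 -> V=0 FIRE
t=6: input=3 -> V=0 FIRE
t=7: input=3 -> V=0 FIRE
t=8: input=2 -> V=12
t=9: input=5 -> V=0 FIRE
t=10: input=5 -> V=0 FIRE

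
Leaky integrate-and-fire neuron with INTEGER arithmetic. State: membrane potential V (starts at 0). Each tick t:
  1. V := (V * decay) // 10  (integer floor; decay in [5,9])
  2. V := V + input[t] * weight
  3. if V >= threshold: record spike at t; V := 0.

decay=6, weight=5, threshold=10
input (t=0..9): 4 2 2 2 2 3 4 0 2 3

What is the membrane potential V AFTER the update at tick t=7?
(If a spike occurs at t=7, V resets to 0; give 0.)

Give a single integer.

t=0: input=4 -> V=0 FIRE
t=1: input=2 -> V=0 FIRE
t=2: input=2 -> V=0 FIRE
t=3: input=2 -> V=0 FIRE
t=4: input=2 -> V=0 FIRE
t=5: input=3 -> V=0 FIRE
t=6: input=4 -> V=0 FIRE
t=7: input=0 -> V=0
t=8: input=2 -> V=0 FIRE
t=9: input=3 -> V=0 FIRE

Answer: 0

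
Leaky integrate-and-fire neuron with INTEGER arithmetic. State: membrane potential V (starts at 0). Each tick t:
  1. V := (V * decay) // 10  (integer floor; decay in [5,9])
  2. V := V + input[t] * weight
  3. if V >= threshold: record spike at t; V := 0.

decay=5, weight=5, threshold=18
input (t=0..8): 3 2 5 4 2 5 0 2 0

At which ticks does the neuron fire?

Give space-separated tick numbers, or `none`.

t=0: input=3 -> V=15
t=1: input=2 -> V=17
t=2: input=5 -> V=0 FIRE
t=3: input=4 -> V=0 FIRE
t=4: input=2 -> V=10
t=5: input=5 -> V=0 FIRE
t=6: input=0 -> V=0
t=7: input=2 -> V=10
t=8: input=0 -> V=5

Answer: 2 3 5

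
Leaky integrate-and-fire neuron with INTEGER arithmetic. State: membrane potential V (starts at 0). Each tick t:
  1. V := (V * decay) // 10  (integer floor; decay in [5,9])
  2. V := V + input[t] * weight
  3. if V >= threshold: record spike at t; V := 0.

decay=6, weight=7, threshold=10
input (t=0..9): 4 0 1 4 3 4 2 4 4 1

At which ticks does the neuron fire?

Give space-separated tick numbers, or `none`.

Answer: 0 3 4 5 6 7 8

Derivation:
t=0: input=4 -> V=0 FIRE
t=1: input=0 -> V=0
t=2: input=1 -> V=7
t=3: input=4 -> V=0 FIRE
t=4: input=3 -> V=0 FIRE
t=5: input=4 -> V=0 FIRE
t=6: input=2 -> V=0 FIRE
t=7: input=4 -> V=0 FIRE
t=8: input=4 -> V=0 FIRE
t=9: input=1 -> V=7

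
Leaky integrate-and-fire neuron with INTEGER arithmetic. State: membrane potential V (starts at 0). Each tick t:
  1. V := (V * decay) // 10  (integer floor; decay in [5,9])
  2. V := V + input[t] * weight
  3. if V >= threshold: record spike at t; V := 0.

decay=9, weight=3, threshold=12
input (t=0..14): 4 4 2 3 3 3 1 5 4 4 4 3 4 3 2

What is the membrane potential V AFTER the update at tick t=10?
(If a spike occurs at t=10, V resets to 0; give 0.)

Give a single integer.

Answer: 0

Derivation:
t=0: input=4 -> V=0 FIRE
t=1: input=4 -> V=0 FIRE
t=2: input=2 -> V=6
t=3: input=3 -> V=0 FIRE
t=4: input=3 -> V=9
t=5: input=3 -> V=0 FIRE
t=6: input=1 -> V=3
t=7: input=5 -> V=0 FIRE
t=8: input=4 -> V=0 FIRE
t=9: input=4 -> V=0 FIRE
t=10: input=4 -> V=0 FIRE
t=11: input=3 -> V=9
t=12: input=4 -> V=0 FIRE
t=13: input=3 -> V=9
t=14: input=2 -> V=0 FIRE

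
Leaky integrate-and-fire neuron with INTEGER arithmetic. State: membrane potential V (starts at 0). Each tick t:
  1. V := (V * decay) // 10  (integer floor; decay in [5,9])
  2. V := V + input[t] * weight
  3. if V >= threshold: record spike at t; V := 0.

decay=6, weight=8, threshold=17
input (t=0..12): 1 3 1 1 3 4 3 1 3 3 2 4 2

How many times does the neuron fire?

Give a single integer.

Answer: 7

Derivation:
t=0: input=1 -> V=8
t=1: input=3 -> V=0 FIRE
t=2: input=1 -> V=8
t=3: input=1 -> V=12
t=4: input=3 -> V=0 FIRE
t=5: input=4 -> V=0 FIRE
t=6: input=3 -> V=0 FIRE
t=7: input=1 -> V=8
t=8: input=3 -> V=0 FIRE
t=9: input=3 -> V=0 FIRE
t=10: input=2 -> V=16
t=11: input=4 -> V=0 FIRE
t=12: input=2 -> V=16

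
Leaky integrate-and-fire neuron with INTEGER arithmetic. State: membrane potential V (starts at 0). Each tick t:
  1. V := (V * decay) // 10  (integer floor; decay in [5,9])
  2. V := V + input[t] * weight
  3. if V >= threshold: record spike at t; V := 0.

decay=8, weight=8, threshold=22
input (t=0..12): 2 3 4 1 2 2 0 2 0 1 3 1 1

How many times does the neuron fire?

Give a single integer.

Answer: 5

Derivation:
t=0: input=2 -> V=16
t=1: input=3 -> V=0 FIRE
t=2: input=4 -> V=0 FIRE
t=3: input=1 -> V=8
t=4: input=2 -> V=0 FIRE
t=5: input=2 -> V=16
t=6: input=0 -> V=12
t=7: input=2 -> V=0 FIRE
t=8: input=0 -> V=0
t=9: input=1 -> V=8
t=10: input=3 -> V=0 FIRE
t=11: input=1 -> V=8
t=12: input=1 -> V=14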